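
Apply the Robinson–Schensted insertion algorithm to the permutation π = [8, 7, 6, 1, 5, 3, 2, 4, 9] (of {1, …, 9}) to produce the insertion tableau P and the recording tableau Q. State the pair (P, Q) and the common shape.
P = [1, 2, 4, 9] / [3] / [5] / [6] / [7] / [8];  Q = [1, 5, 8, 9] / [2] / [3] / [4] / [6] / [7];  common shape = (4, 1, 1, 1, 1, 1)

Row-insert the values π_1, π_2, … into P one at a time, bumping the leftmost entry strictly greater than the inserted value down to the next row. The recording tableau Q records, in position (i, j), the step at which that cell was added to P.
  Insert 8 (step 1): P = [8];  Q = [1]
  Insert 7 (step 2): P = [7] / [8];  Q = [1] / [2]
  Insert 6 (step 3): P = [6] / [7] / [8];  Q = [1] / [2] / [3]
  Insert 1 (step 4): P = [1] / [6] / [7] / [8];  Q = [1] / [2] / [3] / [4]
  Insert 5 (step 5): P = [1, 5] / [6] / [7] / [8];  Q = [1, 5] / [2] / [3] / [4]
  Insert 3 (step 6): P = [1, 3] / [5] / [6] / [7] / [8];  Q = [1, 5] / [2] / [3] / [4] / [6]
  Insert 2 (step 7): P = [1, 2] / [3] / [5] / [6] / [7] / [8];  Q = [1, 5] / [2] / [3] / [4] / [6] / [7]
  Insert 4 (step 8): P = [1, 2, 4] / [3] / [5] / [6] / [7] / [8];  Q = [1, 5, 8] / [2] / [3] / [4] / [6] / [7]
  Insert 9 (step 9): P = [1, 2, 4, 9] / [3] / [5] / [6] / [7] / [8];  Q = [1, 5, 8, 9] / [2] / [3] / [4] / [6] / [7]
Final shape: (4, 1, 1, 1, 1, 1).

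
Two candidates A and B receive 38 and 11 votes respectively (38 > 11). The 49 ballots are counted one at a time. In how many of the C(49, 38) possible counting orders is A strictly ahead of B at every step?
Strict-lead orderings = 16054484472

Total orderings of the 49 votes with 38 for A: C(49, 38) = 29135916264. By the Bertrand ballot formula (Cycle Lemma / reflection principle), the number of orderings in which A is strictly ahead of B throughout is (p − q)/(p + q) · C(p + q, p) = (38 − 11)/(38 + 11) · 29135916264 = 16054484472.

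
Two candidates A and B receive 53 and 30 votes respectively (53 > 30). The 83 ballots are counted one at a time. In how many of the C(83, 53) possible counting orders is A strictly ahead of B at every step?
Strict-lead orderings = 9642065847757738650288

Total orderings of the 83 votes with 53 for A: C(83, 53) = 34795281102777926433648. By the Bertrand ballot formula (Cycle Lemma / reflection principle), the number of orderings in which A is strictly ahead of B throughout is (p − q)/(p + q) · C(p + q, p) = (53 − 30)/(53 + 30) · 34795281102777926433648 = 9642065847757738650288.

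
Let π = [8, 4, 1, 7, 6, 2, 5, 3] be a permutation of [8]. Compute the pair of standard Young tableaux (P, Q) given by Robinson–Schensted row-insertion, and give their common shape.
P = [1, 2, 3] / [4, 5] / [6] / [7] / [8];  Q = [1, 4, 7] / [2, 5] / [3] / [6] / [8];  common shape = (3, 2, 1, 1, 1)

Row-insert the values π_1, π_2, … into P one at a time, bumping the leftmost entry strictly greater than the inserted value down to the next row. The recording tableau Q records, in position (i, j), the step at which that cell was added to P.
  Insert 8 (step 1): P = [8];  Q = [1]
  Insert 4 (step 2): P = [4] / [8];  Q = [1] / [2]
  Insert 1 (step 3): P = [1] / [4] / [8];  Q = [1] / [2] / [3]
  Insert 7 (step 4): P = [1, 7] / [4] / [8];  Q = [1, 4] / [2] / [3]
  Insert 6 (step 5): P = [1, 6] / [4, 7] / [8];  Q = [1, 4] / [2, 5] / [3]
  Insert 2 (step 6): P = [1, 2] / [4, 6] / [7] / [8];  Q = [1, 4] / [2, 5] / [3] / [6]
  Insert 5 (step 7): P = [1, 2, 5] / [4, 6] / [7] / [8];  Q = [1, 4, 7] / [2, 5] / [3] / [6]
  Insert 3 (step 8): P = [1, 2, 3] / [4, 5] / [6] / [7] / [8];  Q = [1, 4, 7] / [2, 5] / [3] / [6] / [8]
Final shape: (3, 2, 1, 1, 1).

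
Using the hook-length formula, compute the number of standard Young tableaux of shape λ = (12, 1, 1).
# SYT of shape (12, 1, 1) = 78

Hook-length formula: f^λ = n! / Π hook(c), product over all cells c of the Young diagram. For λ = (12, 1, 1), n = 14 boxes. Hook lengths by row (left-to-right, top-to-bottom): [14, 11, 10, 9, 8, 7, 6, 5, 4, 3, 2, 1]; [2]; [1]. Product of hooks = 1117670400. So f^λ = 14! / 1117670400 = 87178291200 / 1117670400 = 78.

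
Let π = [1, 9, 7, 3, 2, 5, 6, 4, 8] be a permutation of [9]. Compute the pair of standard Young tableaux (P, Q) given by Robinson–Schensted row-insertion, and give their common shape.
P = [1, 2, 4, 6, 8] / [3, 5] / [7] / [9];  Q = [1, 2, 6, 7, 9] / [3, 8] / [4] / [5];  common shape = (5, 2, 1, 1)

Row-insert the values π_1, π_2, … into P one at a time, bumping the leftmost entry strictly greater than the inserted value down to the next row. The recording tableau Q records, in position (i, j), the step at which that cell was added to P.
  Insert 1 (step 1): P = [1];  Q = [1]
  Insert 9 (step 2): P = [1, 9];  Q = [1, 2]
  Insert 7 (step 3): P = [1, 7] / [9];  Q = [1, 2] / [3]
  Insert 3 (step 4): P = [1, 3] / [7] / [9];  Q = [1, 2] / [3] / [4]
  Insert 2 (step 5): P = [1, 2] / [3] / [7] / [9];  Q = [1, 2] / [3] / [4] / [5]
  Insert 5 (step 6): P = [1, 2, 5] / [3] / [7] / [9];  Q = [1, 2, 6] / [3] / [4] / [5]
  Insert 6 (step 7): P = [1, 2, 5, 6] / [3] / [7] / [9];  Q = [1, 2, 6, 7] / [3] / [4] / [5]
  Insert 4 (step 8): P = [1, 2, 4, 6] / [3, 5] / [7] / [9];  Q = [1, 2, 6, 7] / [3, 8] / [4] / [5]
  Insert 8 (step 9): P = [1, 2, 4, 6, 8] / [3, 5] / [7] / [9];  Q = [1, 2, 6, 7, 9] / [3, 8] / [4] / [5]
Final shape: (5, 2, 1, 1).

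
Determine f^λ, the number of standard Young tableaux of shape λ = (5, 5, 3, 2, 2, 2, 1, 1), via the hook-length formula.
# SYT of shape (5, 5, 3, 2, 2, 2, 1, 1) = 388869390

Hook-length formula: f^λ = n! / Π hook(c), product over all cells c of the Young diagram. For λ = (5, 5, 3, 2, 2, 2, 1, 1), n = 21 boxes. Hook lengths by row (left-to-right, top-to-bottom): [12, 9, 5, 3, 2]; [11, 8, 4, 2, 1]; [8, 5, 1]; [6, 3]; [5, 2]; [4, 1]; [2]; [1]. Product of hooks = 131383296000. So f^λ = 21! / 131383296000 = 51090942171709440000 / 131383296000 = 388869390.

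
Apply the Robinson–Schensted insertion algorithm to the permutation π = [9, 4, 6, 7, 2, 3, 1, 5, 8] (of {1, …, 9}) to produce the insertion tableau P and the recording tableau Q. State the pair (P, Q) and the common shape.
P = [1, 3, 5, 8] / [2, 6, 7] / [4] / [9];  Q = [1, 3, 4, 9] / [2, 6, 8] / [5] / [7];  common shape = (4, 3, 1, 1)

Row-insert the values π_1, π_2, … into P one at a time, bumping the leftmost entry strictly greater than the inserted value down to the next row. The recording tableau Q records, in position (i, j), the step at which that cell was added to P.
  Insert 9 (step 1): P = [9];  Q = [1]
  Insert 4 (step 2): P = [4] / [9];  Q = [1] / [2]
  Insert 6 (step 3): P = [4, 6] / [9];  Q = [1, 3] / [2]
  Insert 7 (step 4): P = [4, 6, 7] / [9];  Q = [1, 3, 4] / [2]
  Insert 2 (step 5): P = [2, 6, 7] / [4] / [9];  Q = [1, 3, 4] / [2] / [5]
  Insert 3 (step 6): P = [2, 3, 7] / [4, 6] / [9];  Q = [1, 3, 4] / [2, 6] / [5]
  Insert 1 (step 7): P = [1, 3, 7] / [2, 6] / [4] / [9];  Q = [1, 3, 4] / [2, 6] / [5] / [7]
  Insert 5 (step 8): P = [1, 3, 5] / [2, 6, 7] / [4] / [9];  Q = [1, 3, 4] / [2, 6, 8] / [5] / [7]
  Insert 8 (step 9): P = [1, 3, 5, 8] / [2, 6, 7] / [4] / [9];  Q = [1, 3, 4, 9] / [2, 6, 8] / [5] / [7]
Final shape: (4, 3, 1, 1).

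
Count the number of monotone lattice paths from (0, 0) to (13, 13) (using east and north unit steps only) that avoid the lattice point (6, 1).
Number of paths = 10047884

Total paths from (0, 0) to (13, 13): C(26, 13) = 10400600. Paths through (6, 1): (paths (0, 0) → (6, 1)) × (paths (6, 1) → (13, 13)) = C(7, 6) · C(19, 7) = 7 · 50388 = 352716. Avoidance count = 10400600 − 352716 = 10047884.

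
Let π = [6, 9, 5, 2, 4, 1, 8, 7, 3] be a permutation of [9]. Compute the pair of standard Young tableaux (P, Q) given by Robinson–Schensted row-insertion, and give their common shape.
P = [1, 3, 7] / [2, 4] / [5, 8] / [6, 9];  Q = [1, 2, 7] / [3, 5] / [4, 8] / [6, 9];  common shape = (3, 2, 2, 2)

Row-insert the values π_1, π_2, … into P one at a time, bumping the leftmost entry strictly greater than the inserted value down to the next row. The recording tableau Q records, in position (i, j), the step at which that cell was added to P.
  Insert 6 (step 1): P = [6];  Q = [1]
  Insert 9 (step 2): P = [6, 9];  Q = [1, 2]
  Insert 5 (step 3): P = [5, 9] / [6];  Q = [1, 2] / [3]
  Insert 2 (step 4): P = [2, 9] / [5] / [6];  Q = [1, 2] / [3] / [4]
  Insert 4 (step 5): P = [2, 4] / [5, 9] / [6];  Q = [1, 2] / [3, 5] / [4]
  Insert 1 (step 6): P = [1, 4] / [2, 9] / [5] / [6];  Q = [1, 2] / [3, 5] / [4] / [6]
  Insert 8 (step 7): P = [1, 4, 8] / [2, 9] / [5] / [6];  Q = [1, 2, 7] / [3, 5] / [4] / [6]
  Insert 7 (step 8): P = [1, 4, 7] / [2, 8] / [5, 9] / [6];  Q = [1, 2, 7] / [3, 5] / [4, 8] / [6]
  Insert 3 (step 9): P = [1, 3, 7] / [2, 4] / [5, 8] / [6, 9];  Q = [1, 2, 7] / [3, 5] / [4, 8] / [6, 9]
Final shape: (3, 2, 2, 2).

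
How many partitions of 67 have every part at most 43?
p(67, parts ≤ 43) = 2673926

Use the recurrence p(n, m) = p(n, m−1) + p(n−m, m): either the largest part is < m (count p(n, m−1)) or the largest part is exactly m (remove one copy of m, count p(n−m, m)). With p(0, ·) = 1 this gives p(67, parts ≤ 43) = 2673926. (By conjugating Young diagrams, this also counts partitions of 67 into at most 43 parts.)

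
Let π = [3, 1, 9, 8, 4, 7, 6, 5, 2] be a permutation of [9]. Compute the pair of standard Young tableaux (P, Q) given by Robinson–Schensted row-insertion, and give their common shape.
P = [1, 2, 5] / [3, 4] / [6] / [7] / [8] / [9];  Q = [1, 3, 6] / [2, 4] / [5] / [7] / [8] / [9];  common shape = (3, 2, 1, 1, 1, 1)

Row-insert the values π_1, π_2, … into P one at a time, bumping the leftmost entry strictly greater than the inserted value down to the next row. The recording tableau Q records, in position (i, j), the step at which that cell was added to P.
  Insert 3 (step 1): P = [3];  Q = [1]
  Insert 1 (step 2): P = [1] / [3];  Q = [1] / [2]
  Insert 9 (step 3): P = [1, 9] / [3];  Q = [1, 3] / [2]
  Insert 8 (step 4): P = [1, 8] / [3, 9];  Q = [1, 3] / [2, 4]
  Insert 4 (step 5): P = [1, 4] / [3, 8] / [9];  Q = [1, 3] / [2, 4] / [5]
  Insert 7 (step 6): P = [1, 4, 7] / [3, 8] / [9];  Q = [1, 3, 6] / [2, 4] / [5]
  Insert 6 (step 7): P = [1, 4, 6] / [3, 7] / [8] / [9];  Q = [1, 3, 6] / [2, 4] / [5] / [7]
  Insert 5 (step 8): P = [1, 4, 5] / [3, 6] / [7] / [8] / [9];  Q = [1, 3, 6] / [2, 4] / [5] / [7] / [8]
  Insert 2 (step 9): P = [1, 2, 5] / [3, 4] / [6] / [7] / [8] / [9];  Q = [1, 3, 6] / [2, 4] / [5] / [7] / [8] / [9]
Final shape: (3, 2, 1, 1, 1, 1).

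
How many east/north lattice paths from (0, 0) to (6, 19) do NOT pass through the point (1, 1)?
Number of paths = 109802

Total paths from (0, 0) to (6, 19): C(25, 6) = 177100. Paths through (1, 1): (paths (0, 0) → (1, 1)) × (paths (1, 1) → (6, 19)) = C(2, 1) · C(23, 5) = 2 · 33649 = 67298. Avoidance count = 177100 − 67298 = 109802.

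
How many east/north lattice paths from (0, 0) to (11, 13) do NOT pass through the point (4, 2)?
Number of paths = 2018784

Total paths from (0, 0) to (11, 13): C(24, 11) = 2496144. Paths through (4, 2): (paths (0, 0) → (4, 2)) × (paths (4, 2) → (11, 13)) = C(6, 4) · C(18, 7) = 15 · 31824 = 477360. Avoidance count = 2496144 − 477360 = 2018784.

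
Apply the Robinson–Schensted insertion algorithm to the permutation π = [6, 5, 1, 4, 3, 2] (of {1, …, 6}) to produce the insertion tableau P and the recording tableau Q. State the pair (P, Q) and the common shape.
P = [1, 2] / [3] / [4] / [5] / [6];  Q = [1, 4] / [2] / [3] / [5] / [6];  common shape = (2, 1, 1, 1, 1)

Row-insert the values π_1, π_2, … into P one at a time, bumping the leftmost entry strictly greater than the inserted value down to the next row. The recording tableau Q records, in position (i, j), the step at which that cell was added to P.
  Insert 6 (step 1): P = [6];  Q = [1]
  Insert 5 (step 2): P = [5] / [6];  Q = [1] / [2]
  Insert 1 (step 3): P = [1] / [5] / [6];  Q = [1] / [2] / [3]
  Insert 4 (step 4): P = [1, 4] / [5] / [6];  Q = [1, 4] / [2] / [3]
  Insert 3 (step 5): P = [1, 3] / [4] / [5] / [6];  Q = [1, 4] / [2] / [3] / [5]
  Insert 2 (step 6): P = [1, 2] / [3] / [4] / [5] / [6];  Q = [1, 4] / [2] / [3] / [5] / [6]
Final shape: (2, 1, 1, 1, 1).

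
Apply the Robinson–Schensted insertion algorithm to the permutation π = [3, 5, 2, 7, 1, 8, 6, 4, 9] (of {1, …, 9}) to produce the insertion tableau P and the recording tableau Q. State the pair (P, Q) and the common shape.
P = [1, 4, 6, 8, 9] / [2, 5] / [3, 7];  Q = [1, 2, 4, 6, 9] / [3, 7] / [5, 8];  common shape = (5, 2, 2)

Row-insert the values π_1, π_2, … into P one at a time, bumping the leftmost entry strictly greater than the inserted value down to the next row. The recording tableau Q records, in position (i, j), the step at which that cell was added to P.
  Insert 3 (step 1): P = [3];  Q = [1]
  Insert 5 (step 2): P = [3, 5];  Q = [1, 2]
  Insert 2 (step 3): P = [2, 5] / [3];  Q = [1, 2] / [3]
  Insert 7 (step 4): P = [2, 5, 7] / [3];  Q = [1, 2, 4] / [3]
  Insert 1 (step 5): P = [1, 5, 7] / [2] / [3];  Q = [1, 2, 4] / [3] / [5]
  Insert 8 (step 6): P = [1, 5, 7, 8] / [2] / [3];  Q = [1, 2, 4, 6] / [3] / [5]
  Insert 6 (step 7): P = [1, 5, 6, 8] / [2, 7] / [3];  Q = [1, 2, 4, 6] / [3, 7] / [5]
  Insert 4 (step 8): P = [1, 4, 6, 8] / [2, 5] / [3, 7];  Q = [1, 2, 4, 6] / [3, 7] / [5, 8]
  Insert 9 (step 9): P = [1, 4, 6, 8, 9] / [2, 5] / [3, 7];  Q = [1, 2, 4, 6, 9] / [3, 7] / [5, 8]
Final shape: (5, 2, 2).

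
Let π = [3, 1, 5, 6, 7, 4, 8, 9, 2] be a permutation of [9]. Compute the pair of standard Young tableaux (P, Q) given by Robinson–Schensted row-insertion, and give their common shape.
P = [1, 2, 6, 7, 8, 9] / [3, 4] / [5];  Q = [1, 3, 4, 5, 7, 8] / [2, 6] / [9];  common shape = (6, 2, 1)

Row-insert the values π_1, π_2, … into P one at a time, bumping the leftmost entry strictly greater than the inserted value down to the next row. The recording tableau Q records, in position (i, j), the step at which that cell was added to P.
  Insert 3 (step 1): P = [3];  Q = [1]
  Insert 1 (step 2): P = [1] / [3];  Q = [1] / [2]
  Insert 5 (step 3): P = [1, 5] / [3];  Q = [1, 3] / [2]
  Insert 6 (step 4): P = [1, 5, 6] / [3];  Q = [1, 3, 4] / [2]
  Insert 7 (step 5): P = [1, 5, 6, 7] / [3];  Q = [1, 3, 4, 5] / [2]
  Insert 4 (step 6): P = [1, 4, 6, 7] / [3, 5];  Q = [1, 3, 4, 5] / [2, 6]
  Insert 8 (step 7): P = [1, 4, 6, 7, 8] / [3, 5];  Q = [1, 3, 4, 5, 7] / [2, 6]
  Insert 9 (step 8): P = [1, 4, 6, 7, 8, 9] / [3, 5];  Q = [1, 3, 4, 5, 7, 8] / [2, 6]
  Insert 2 (step 9): P = [1, 2, 6, 7, 8, 9] / [3, 4] / [5];  Q = [1, 3, 4, 5, 7, 8] / [2, 6] / [9]
Final shape: (6, 2, 1).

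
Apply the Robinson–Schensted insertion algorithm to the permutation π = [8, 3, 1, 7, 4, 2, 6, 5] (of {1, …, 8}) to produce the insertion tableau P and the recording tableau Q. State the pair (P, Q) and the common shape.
P = [1, 2, 5] / [3, 4, 6] / [7] / [8];  Q = [1, 4, 7] / [2, 5, 8] / [3] / [6];  common shape = (3, 3, 1, 1)

Row-insert the values π_1, π_2, … into P one at a time, bumping the leftmost entry strictly greater than the inserted value down to the next row. The recording tableau Q records, in position (i, j), the step at which that cell was added to P.
  Insert 8 (step 1): P = [8];  Q = [1]
  Insert 3 (step 2): P = [3] / [8];  Q = [1] / [2]
  Insert 1 (step 3): P = [1] / [3] / [8];  Q = [1] / [2] / [3]
  Insert 7 (step 4): P = [1, 7] / [3] / [8];  Q = [1, 4] / [2] / [3]
  Insert 4 (step 5): P = [1, 4] / [3, 7] / [8];  Q = [1, 4] / [2, 5] / [3]
  Insert 2 (step 6): P = [1, 2] / [3, 4] / [7] / [8];  Q = [1, 4] / [2, 5] / [3] / [6]
  Insert 6 (step 7): P = [1, 2, 6] / [3, 4] / [7] / [8];  Q = [1, 4, 7] / [2, 5] / [3] / [6]
  Insert 5 (step 8): P = [1, 2, 5] / [3, 4, 6] / [7] / [8];  Q = [1, 4, 7] / [2, 5, 8] / [3] / [6]
Final shape: (3, 3, 1, 1).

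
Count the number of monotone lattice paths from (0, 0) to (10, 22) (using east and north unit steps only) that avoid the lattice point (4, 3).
Number of paths = 58313740

Total paths from (0, 0) to (10, 22): C(32, 10) = 64512240. Paths through (4, 3): (paths (0, 0) → (4, 3)) × (paths (4, 3) → (10, 22)) = C(7, 4) · C(25, 6) = 35 · 177100 = 6198500. Avoidance count = 64512240 − 6198500 = 58313740.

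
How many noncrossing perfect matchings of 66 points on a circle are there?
C_33 = 212336130412243110

These noncrossing handshakes are counted by the Catalan number C_n = (1/(n + 1)) · C(2n, n). For n = 33: C_33 = (1/34) · C(66, 33) = 7219428434016265740/34 = 212336130412243110.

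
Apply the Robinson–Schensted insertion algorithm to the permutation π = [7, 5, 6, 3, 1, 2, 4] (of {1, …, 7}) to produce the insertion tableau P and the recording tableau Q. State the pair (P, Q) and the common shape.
P = [1, 2, 4] / [3, 6] / [5] / [7];  Q = [1, 3, 7] / [2, 6] / [4] / [5];  common shape = (3, 2, 1, 1)

Row-insert the values π_1, π_2, … into P one at a time, bumping the leftmost entry strictly greater than the inserted value down to the next row. The recording tableau Q records, in position (i, j), the step at which that cell was added to P.
  Insert 7 (step 1): P = [7];  Q = [1]
  Insert 5 (step 2): P = [5] / [7];  Q = [1] / [2]
  Insert 6 (step 3): P = [5, 6] / [7];  Q = [1, 3] / [2]
  Insert 3 (step 4): P = [3, 6] / [5] / [7];  Q = [1, 3] / [2] / [4]
  Insert 1 (step 5): P = [1, 6] / [3] / [5] / [7];  Q = [1, 3] / [2] / [4] / [5]
  Insert 2 (step 6): P = [1, 2] / [3, 6] / [5] / [7];  Q = [1, 3] / [2, 6] / [4] / [5]
  Insert 4 (step 7): P = [1, 2, 4] / [3, 6] / [5] / [7];  Q = [1, 3, 7] / [2, 6] / [4] / [5]
Final shape: (3, 2, 1, 1).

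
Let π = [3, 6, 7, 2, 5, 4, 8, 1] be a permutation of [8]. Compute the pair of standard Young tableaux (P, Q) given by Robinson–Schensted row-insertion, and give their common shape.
P = [1, 4, 7, 8] / [2, 5] / [3] / [6];  Q = [1, 2, 3, 7] / [4, 5] / [6] / [8];  common shape = (4, 2, 1, 1)

Row-insert the values π_1, π_2, … into P one at a time, bumping the leftmost entry strictly greater than the inserted value down to the next row. The recording tableau Q records, in position (i, j), the step at which that cell was added to P.
  Insert 3 (step 1): P = [3];  Q = [1]
  Insert 6 (step 2): P = [3, 6];  Q = [1, 2]
  Insert 7 (step 3): P = [3, 6, 7];  Q = [1, 2, 3]
  Insert 2 (step 4): P = [2, 6, 7] / [3];  Q = [1, 2, 3] / [4]
  Insert 5 (step 5): P = [2, 5, 7] / [3, 6];  Q = [1, 2, 3] / [4, 5]
  Insert 4 (step 6): P = [2, 4, 7] / [3, 5] / [6];  Q = [1, 2, 3] / [4, 5] / [6]
  Insert 8 (step 7): P = [2, 4, 7, 8] / [3, 5] / [6];  Q = [1, 2, 3, 7] / [4, 5] / [6]
  Insert 1 (step 8): P = [1, 4, 7, 8] / [2, 5] / [3] / [6];  Q = [1, 2, 3, 7] / [4, 5] / [6] / [8]
Final shape: (4, 2, 1, 1).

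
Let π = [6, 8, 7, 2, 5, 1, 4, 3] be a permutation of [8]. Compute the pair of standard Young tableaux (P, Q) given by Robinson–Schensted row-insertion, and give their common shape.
P = [1, 3] / [2, 4] / [5, 7] / [6] / [8];  Q = [1, 2] / [3, 5] / [4, 7] / [6] / [8];  common shape = (2, 2, 2, 1, 1)

Row-insert the values π_1, π_2, … into P one at a time, bumping the leftmost entry strictly greater than the inserted value down to the next row. The recording tableau Q records, in position (i, j), the step at which that cell was added to P.
  Insert 6 (step 1): P = [6];  Q = [1]
  Insert 8 (step 2): P = [6, 8];  Q = [1, 2]
  Insert 7 (step 3): P = [6, 7] / [8];  Q = [1, 2] / [3]
  Insert 2 (step 4): P = [2, 7] / [6] / [8];  Q = [1, 2] / [3] / [4]
  Insert 5 (step 5): P = [2, 5] / [6, 7] / [8];  Q = [1, 2] / [3, 5] / [4]
  Insert 1 (step 6): P = [1, 5] / [2, 7] / [6] / [8];  Q = [1, 2] / [3, 5] / [4] / [6]
  Insert 4 (step 7): P = [1, 4] / [2, 5] / [6, 7] / [8];  Q = [1, 2] / [3, 5] / [4, 7] / [6]
  Insert 3 (step 8): P = [1, 3] / [2, 4] / [5, 7] / [6] / [8];  Q = [1, 2] / [3, 5] / [4, 7] / [6] / [8]
Final shape: (2, 2, 2, 1, 1).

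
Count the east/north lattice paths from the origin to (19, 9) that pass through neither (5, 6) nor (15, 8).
Number of paths = 4293630

Inclusion–exclusion. Total paths: C(28, 19) = 6906900. Through P₁: C(11, 5)·C(17, 14) = 314160. Through P₂: C(23, 15)·C(5, 4) = 2451570. Since P₁ is strictly southwest of P₂, a monotone path through both must visit P₁ then P₂; paths through both = C(11, 5)·C(12, 10)·C(5, 4) = 152460. Avoid both = 6906900 − 314160 − 2451570 + 152460 = 4293630.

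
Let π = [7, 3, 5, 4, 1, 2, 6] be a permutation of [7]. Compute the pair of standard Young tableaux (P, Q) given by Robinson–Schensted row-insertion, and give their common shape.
P = [1, 2, 6] / [3, 4] / [5] / [7];  Q = [1, 3, 7] / [2, 6] / [4] / [5];  common shape = (3, 2, 1, 1)

Row-insert the values π_1, π_2, … into P one at a time, bumping the leftmost entry strictly greater than the inserted value down to the next row. The recording tableau Q records, in position (i, j), the step at which that cell was added to P.
  Insert 7 (step 1): P = [7];  Q = [1]
  Insert 3 (step 2): P = [3] / [7];  Q = [1] / [2]
  Insert 5 (step 3): P = [3, 5] / [7];  Q = [1, 3] / [2]
  Insert 4 (step 4): P = [3, 4] / [5] / [7];  Q = [1, 3] / [2] / [4]
  Insert 1 (step 5): P = [1, 4] / [3] / [5] / [7];  Q = [1, 3] / [2] / [4] / [5]
  Insert 2 (step 6): P = [1, 2] / [3, 4] / [5] / [7];  Q = [1, 3] / [2, 6] / [4] / [5]
  Insert 6 (step 7): P = [1, 2, 6] / [3, 4] / [5] / [7];  Q = [1, 3, 7] / [2, 6] / [4] / [5]
Final shape: (3, 2, 1, 1).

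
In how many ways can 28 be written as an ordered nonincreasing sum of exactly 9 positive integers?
p(28, 9 parts) = 393

Partitions of n into exactly k parts are in bijection with partitions of n − k into at most k parts (subtract 1 from each part). So p(28, exactly 9) = p(19, parts ≤ 9). Computing via the recurrence p(m, j) = p(m, j−1) + p(m−j, j) gives 393.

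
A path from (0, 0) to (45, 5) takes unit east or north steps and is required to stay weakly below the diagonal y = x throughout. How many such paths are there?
Number of paths = 1888460

By the reflection principle (André's argument), the number of monotone paths to (45, 5) with n ≤ m that never go above y = x is C(50, 45) − C(50, 46) = 2118760 − 230300 = 1888460.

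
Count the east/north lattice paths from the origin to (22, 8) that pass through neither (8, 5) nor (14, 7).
Number of paths = 4255569

Inclusion–exclusion. Total paths: C(30, 22) = 5852925. Through P₁: C(13, 8)·C(17, 14) = 875160. Through P₂: C(21, 14)·C(9, 8) = 1046520. Since P₁ is strictly southwest of P₂, a monotone path through both must visit P₁ then P₂; paths through both = C(13, 8)·C(8, 6)·C(9, 8) = 324324. Avoid both = 5852925 − 875160 − 1046520 + 324324 = 4255569.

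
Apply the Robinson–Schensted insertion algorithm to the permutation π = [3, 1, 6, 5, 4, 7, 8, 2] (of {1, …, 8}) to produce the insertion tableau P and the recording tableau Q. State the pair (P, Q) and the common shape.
P = [1, 2, 7, 8] / [3, 4] / [5] / [6];  Q = [1, 3, 6, 7] / [2, 4] / [5] / [8];  common shape = (4, 2, 1, 1)

Row-insert the values π_1, π_2, … into P one at a time, bumping the leftmost entry strictly greater than the inserted value down to the next row. The recording tableau Q records, in position (i, j), the step at which that cell was added to P.
  Insert 3 (step 1): P = [3];  Q = [1]
  Insert 1 (step 2): P = [1] / [3];  Q = [1] / [2]
  Insert 6 (step 3): P = [1, 6] / [3];  Q = [1, 3] / [2]
  Insert 5 (step 4): P = [1, 5] / [3, 6];  Q = [1, 3] / [2, 4]
  Insert 4 (step 5): P = [1, 4] / [3, 5] / [6];  Q = [1, 3] / [2, 4] / [5]
  Insert 7 (step 6): P = [1, 4, 7] / [3, 5] / [6];  Q = [1, 3, 6] / [2, 4] / [5]
  Insert 8 (step 7): P = [1, 4, 7, 8] / [3, 5] / [6];  Q = [1, 3, 6, 7] / [2, 4] / [5]
  Insert 2 (step 8): P = [1, 2, 7, 8] / [3, 4] / [5] / [6];  Q = [1, 3, 6, 7] / [2, 4] / [5] / [8]
Final shape: (4, 2, 1, 1).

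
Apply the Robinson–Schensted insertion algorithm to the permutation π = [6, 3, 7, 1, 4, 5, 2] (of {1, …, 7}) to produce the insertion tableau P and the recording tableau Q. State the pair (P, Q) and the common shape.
P = [1, 2, 5] / [3, 4] / [6, 7];  Q = [1, 3, 6] / [2, 5] / [4, 7];  common shape = (3, 2, 2)

Row-insert the values π_1, π_2, … into P one at a time, bumping the leftmost entry strictly greater than the inserted value down to the next row. The recording tableau Q records, in position (i, j), the step at which that cell was added to P.
  Insert 6 (step 1): P = [6];  Q = [1]
  Insert 3 (step 2): P = [3] / [6];  Q = [1] / [2]
  Insert 7 (step 3): P = [3, 7] / [6];  Q = [1, 3] / [2]
  Insert 1 (step 4): P = [1, 7] / [3] / [6];  Q = [1, 3] / [2] / [4]
  Insert 4 (step 5): P = [1, 4] / [3, 7] / [6];  Q = [1, 3] / [2, 5] / [4]
  Insert 5 (step 6): P = [1, 4, 5] / [3, 7] / [6];  Q = [1, 3, 6] / [2, 5] / [4]
  Insert 2 (step 7): P = [1, 2, 5] / [3, 4] / [6, 7];  Q = [1, 3, 6] / [2, 5] / [4, 7]
Final shape: (3, 2, 2).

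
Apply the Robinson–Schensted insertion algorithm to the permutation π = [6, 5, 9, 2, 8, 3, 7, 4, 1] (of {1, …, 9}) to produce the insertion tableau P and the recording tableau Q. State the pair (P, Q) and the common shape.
P = [1, 3, 4] / [2, 7] / [5, 8] / [6] / [9];  Q = [1, 3, 7] / [2, 5] / [4, 6] / [8] / [9];  common shape = (3, 2, 2, 1, 1)

Row-insert the values π_1, π_2, … into P one at a time, bumping the leftmost entry strictly greater than the inserted value down to the next row. The recording tableau Q records, in position (i, j), the step at which that cell was added to P.
  Insert 6 (step 1): P = [6];  Q = [1]
  Insert 5 (step 2): P = [5] / [6];  Q = [1] / [2]
  Insert 9 (step 3): P = [5, 9] / [6];  Q = [1, 3] / [2]
  Insert 2 (step 4): P = [2, 9] / [5] / [6];  Q = [1, 3] / [2] / [4]
  Insert 8 (step 5): P = [2, 8] / [5, 9] / [6];  Q = [1, 3] / [2, 5] / [4]
  Insert 3 (step 6): P = [2, 3] / [5, 8] / [6, 9];  Q = [1, 3] / [2, 5] / [4, 6]
  Insert 7 (step 7): P = [2, 3, 7] / [5, 8] / [6, 9];  Q = [1, 3, 7] / [2, 5] / [4, 6]
  Insert 4 (step 8): P = [2, 3, 4] / [5, 7] / [6, 8] / [9];  Q = [1, 3, 7] / [2, 5] / [4, 6] / [8]
  Insert 1 (step 9): P = [1, 3, 4] / [2, 7] / [5, 8] / [6] / [9];  Q = [1, 3, 7] / [2, 5] / [4, 6] / [8] / [9]
Final shape: (3, 2, 2, 1, 1).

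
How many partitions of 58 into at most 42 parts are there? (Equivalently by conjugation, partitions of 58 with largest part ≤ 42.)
p(58, parts ≤ 42) = 714536

Use the recurrence p(n, m) = p(n, m−1) + p(n−m, m): either the largest part is < m (count p(n, m−1)) or the largest part is exactly m (remove one copy of m, count p(n−m, m)). With p(0, ·) = 1 this gives p(58, parts ≤ 42) = 714536. (By conjugating Young diagrams, this also counts partitions of 58 into at most 42 parts.)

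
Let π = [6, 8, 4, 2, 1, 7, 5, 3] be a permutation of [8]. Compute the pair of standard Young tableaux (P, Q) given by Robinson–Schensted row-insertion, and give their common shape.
P = [1, 3] / [2, 5] / [4, 7] / [6, 8];  Q = [1, 2] / [3, 6] / [4, 7] / [5, 8];  common shape = (2, 2, 2, 2)

Row-insert the values π_1, π_2, … into P one at a time, bumping the leftmost entry strictly greater than the inserted value down to the next row. The recording tableau Q records, in position (i, j), the step at which that cell was added to P.
  Insert 6 (step 1): P = [6];  Q = [1]
  Insert 8 (step 2): P = [6, 8];  Q = [1, 2]
  Insert 4 (step 3): P = [4, 8] / [6];  Q = [1, 2] / [3]
  Insert 2 (step 4): P = [2, 8] / [4] / [6];  Q = [1, 2] / [3] / [4]
  Insert 1 (step 5): P = [1, 8] / [2] / [4] / [6];  Q = [1, 2] / [3] / [4] / [5]
  Insert 7 (step 6): P = [1, 7] / [2, 8] / [4] / [6];  Q = [1, 2] / [3, 6] / [4] / [5]
  Insert 5 (step 7): P = [1, 5] / [2, 7] / [4, 8] / [6];  Q = [1, 2] / [3, 6] / [4, 7] / [5]
  Insert 3 (step 8): P = [1, 3] / [2, 5] / [4, 7] / [6, 8];  Q = [1, 2] / [3, 6] / [4, 7] / [5, 8]
Final shape: (2, 2, 2, 2).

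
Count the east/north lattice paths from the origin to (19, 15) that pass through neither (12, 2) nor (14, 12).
Number of paths = 1308418336

Inclusion–exclusion. Total paths: C(34, 19) = 1855967520. Through P₁: C(14, 12)·C(20, 7) = 7054320. Through P₂: C(26, 14)·C(8, 5) = 540831200. Since P₁ is strictly southwest of P₂, a monotone path through both must visit P₁ then P₂; paths through both = C(14, 12)·C(12, 2)·C(8, 5) = 336336. Avoid both = 1855967520 − 7054320 − 540831200 + 336336 = 1308418336.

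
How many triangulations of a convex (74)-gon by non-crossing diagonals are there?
C_72 = 20276890389709399862928998568254641025700

These polygon triangulations are counted by the Catalan number C_n = (1/(n + 1)) · C(2n, n). For n = 72: C_72 = (1/73) · C(144, 72) = 1480212998448786189993816895482588794876100/73 = 20276890389709399862928998568254641025700.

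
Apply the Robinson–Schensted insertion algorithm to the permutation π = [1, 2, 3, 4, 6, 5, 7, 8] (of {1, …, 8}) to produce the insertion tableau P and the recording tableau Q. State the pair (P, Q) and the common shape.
P = [1, 2, 3, 4, 5, 7, 8] / [6];  Q = [1, 2, 3, 4, 5, 7, 8] / [6];  common shape = (7, 1)

Row-insert the values π_1, π_2, … into P one at a time, bumping the leftmost entry strictly greater than the inserted value down to the next row. The recording tableau Q records, in position (i, j), the step at which that cell was added to P.
  Insert 1 (step 1): P = [1];  Q = [1]
  Insert 2 (step 2): P = [1, 2];  Q = [1, 2]
  Insert 3 (step 3): P = [1, 2, 3];  Q = [1, 2, 3]
  Insert 4 (step 4): P = [1, 2, 3, 4];  Q = [1, 2, 3, 4]
  Insert 6 (step 5): P = [1, 2, 3, 4, 6];  Q = [1, 2, 3, 4, 5]
  Insert 5 (step 6): P = [1, 2, 3, 4, 5] / [6];  Q = [1, 2, 3, 4, 5] / [6]
  Insert 7 (step 7): P = [1, 2, 3, 4, 5, 7] / [6];  Q = [1, 2, 3, 4, 5, 7] / [6]
  Insert 8 (step 8): P = [1, 2, 3, 4, 5, 7, 8] / [6];  Q = [1, 2, 3, 4, 5, 7, 8] / [6]
Final shape: (7, 1).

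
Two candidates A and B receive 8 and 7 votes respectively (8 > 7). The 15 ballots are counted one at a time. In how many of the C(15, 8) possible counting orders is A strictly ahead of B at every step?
Strict-lead orderings = 429

Total orderings of the 15 votes with 8 for A: C(15, 8) = 6435. By the Bertrand ballot formula (Cycle Lemma / reflection principle), the number of orderings in which A is strictly ahead of B throughout is (p − q)/(p + q) · C(p + q, p) = (8 − 7)/(8 + 7) · 6435 = 429.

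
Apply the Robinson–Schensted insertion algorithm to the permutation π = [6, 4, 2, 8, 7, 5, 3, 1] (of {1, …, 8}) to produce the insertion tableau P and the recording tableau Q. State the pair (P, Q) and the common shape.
P = [1, 3] / [2, 5] / [4, 7] / [6] / [8];  Q = [1, 4] / [2, 5] / [3, 6] / [7] / [8];  common shape = (2, 2, 2, 1, 1)

Row-insert the values π_1, π_2, … into P one at a time, bumping the leftmost entry strictly greater than the inserted value down to the next row. The recording tableau Q records, in position (i, j), the step at which that cell was added to P.
  Insert 6 (step 1): P = [6];  Q = [1]
  Insert 4 (step 2): P = [4] / [6];  Q = [1] / [2]
  Insert 2 (step 3): P = [2] / [4] / [6];  Q = [1] / [2] / [3]
  Insert 8 (step 4): P = [2, 8] / [4] / [6];  Q = [1, 4] / [2] / [3]
  Insert 7 (step 5): P = [2, 7] / [4, 8] / [6];  Q = [1, 4] / [2, 5] / [3]
  Insert 5 (step 6): P = [2, 5] / [4, 7] / [6, 8];  Q = [1, 4] / [2, 5] / [3, 6]
  Insert 3 (step 7): P = [2, 3] / [4, 5] / [6, 7] / [8];  Q = [1, 4] / [2, 5] / [3, 6] / [7]
  Insert 1 (step 8): P = [1, 3] / [2, 5] / [4, 7] / [6] / [8];  Q = [1, 4] / [2, 5] / [3, 6] / [7] / [8]
Final shape: (2, 2, 2, 1, 1).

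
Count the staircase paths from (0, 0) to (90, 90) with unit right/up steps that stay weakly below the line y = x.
C_90 = 1000134600800354781929399250536541864362461089950800

These NE paths below the diagonal are counted by the Catalan number C_n = (1/(n + 1)) · C(2n, n). For n = 90: C_90 = (1/91) · C(180, 90) = 91012248672832285155575331798825309656983959185522800/91 = 1000134600800354781929399250536541864362461089950800.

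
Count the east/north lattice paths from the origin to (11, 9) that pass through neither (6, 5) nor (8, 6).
Number of paths = 77408

Inclusion–exclusion. Total paths: C(20, 11) = 167960. Through P₁: C(11, 6)·C(9, 5) = 58212. Through P₂: C(14, 8)·C(6, 3) = 60060. Since P₁ is strictly southwest of P₂, a monotone path through both must visit P₁ then P₂; paths through both = C(11, 6)·C(3, 2)·C(6, 3) = 27720. Avoid both = 167960 − 58212 − 60060 + 27720 = 77408.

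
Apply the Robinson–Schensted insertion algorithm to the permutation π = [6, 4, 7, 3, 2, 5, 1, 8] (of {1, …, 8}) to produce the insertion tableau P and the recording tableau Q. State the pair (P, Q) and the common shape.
P = [1, 5, 8] / [2, 7] / [3] / [4] / [6];  Q = [1, 3, 8] / [2, 6] / [4] / [5] / [7];  common shape = (3, 2, 1, 1, 1)

Row-insert the values π_1, π_2, … into P one at a time, bumping the leftmost entry strictly greater than the inserted value down to the next row. The recording tableau Q records, in position (i, j), the step at which that cell was added to P.
  Insert 6 (step 1): P = [6];  Q = [1]
  Insert 4 (step 2): P = [4] / [6];  Q = [1] / [2]
  Insert 7 (step 3): P = [4, 7] / [6];  Q = [1, 3] / [2]
  Insert 3 (step 4): P = [3, 7] / [4] / [6];  Q = [1, 3] / [2] / [4]
  Insert 2 (step 5): P = [2, 7] / [3] / [4] / [6];  Q = [1, 3] / [2] / [4] / [5]
  Insert 5 (step 6): P = [2, 5] / [3, 7] / [4] / [6];  Q = [1, 3] / [2, 6] / [4] / [5]
  Insert 1 (step 7): P = [1, 5] / [2, 7] / [3] / [4] / [6];  Q = [1, 3] / [2, 6] / [4] / [5] / [7]
  Insert 8 (step 8): P = [1, 5, 8] / [2, 7] / [3] / [4] / [6];  Q = [1, 3, 8] / [2, 6] / [4] / [5] / [7]
Final shape: (3, 2, 1, 1, 1).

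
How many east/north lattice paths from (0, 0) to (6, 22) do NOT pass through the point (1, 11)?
Number of paths = 324324

Total paths from (0, 0) to (6, 22): C(28, 6) = 376740. Paths through (1, 11): (paths (0, 0) → (1, 11)) × (paths (1, 11) → (6, 22)) = C(12, 1) · C(16, 5) = 12 · 4368 = 52416. Avoidance count = 376740 − 52416 = 324324.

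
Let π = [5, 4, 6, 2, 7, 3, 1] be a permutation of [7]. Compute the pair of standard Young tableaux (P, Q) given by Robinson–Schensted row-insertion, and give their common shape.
P = [1, 3, 7] / [2, 6] / [4] / [5];  Q = [1, 3, 5] / [2, 6] / [4] / [7];  common shape = (3, 2, 1, 1)

Row-insert the values π_1, π_2, … into P one at a time, bumping the leftmost entry strictly greater than the inserted value down to the next row. The recording tableau Q records, in position (i, j), the step at which that cell was added to P.
  Insert 5 (step 1): P = [5];  Q = [1]
  Insert 4 (step 2): P = [4] / [5];  Q = [1] / [2]
  Insert 6 (step 3): P = [4, 6] / [5];  Q = [1, 3] / [2]
  Insert 2 (step 4): P = [2, 6] / [4] / [5];  Q = [1, 3] / [2] / [4]
  Insert 7 (step 5): P = [2, 6, 7] / [4] / [5];  Q = [1, 3, 5] / [2] / [4]
  Insert 3 (step 6): P = [2, 3, 7] / [4, 6] / [5];  Q = [1, 3, 5] / [2, 6] / [4]
  Insert 1 (step 7): P = [1, 3, 7] / [2, 6] / [4] / [5];  Q = [1, 3, 5] / [2, 6] / [4] / [7]
Final shape: (3, 2, 1, 1).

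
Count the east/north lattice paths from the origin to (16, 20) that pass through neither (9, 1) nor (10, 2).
Number of paths = 7295102694

Inclusion–exclusion. Total paths: C(36, 16) = 7307872110. Through P₁: C(10, 9)·C(26, 7) = 6578000. Through P₂: C(12, 10)·C(24, 6) = 8883336. Since P₁ is strictly southwest of P₂, a monotone path through both must visit P₁ then P₂; paths through both = C(10, 9)·C(2, 1)·C(24, 6) = 2691920. Avoid both = 7307872110 − 6578000 − 8883336 + 2691920 = 7295102694.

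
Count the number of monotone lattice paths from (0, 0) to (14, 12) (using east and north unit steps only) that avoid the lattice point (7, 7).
Number of paths = 6939556

Total paths from (0, 0) to (14, 12): C(26, 14) = 9657700. Paths through (7, 7): (paths (0, 0) → (7, 7)) × (paths (7, 7) → (14, 12)) = C(14, 7) · C(12, 7) = 3432 · 792 = 2718144. Avoidance count = 9657700 − 2718144 = 6939556.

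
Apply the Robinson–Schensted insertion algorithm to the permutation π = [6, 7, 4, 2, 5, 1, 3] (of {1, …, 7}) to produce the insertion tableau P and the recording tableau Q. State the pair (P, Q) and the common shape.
P = [1, 3] / [2, 5] / [4, 7] / [6];  Q = [1, 2] / [3, 5] / [4, 7] / [6];  common shape = (2, 2, 2, 1)

Row-insert the values π_1, π_2, … into P one at a time, bumping the leftmost entry strictly greater than the inserted value down to the next row. The recording tableau Q records, in position (i, j), the step at which that cell was added to P.
  Insert 6 (step 1): P = [6];  Q = [1]
  Insert 7 (step 2): P = [6, 7];  Q = [1, 2]
  Insert 4 (step 3): P = [4, 7] / [6];  Q = [1, 2] / [3]
  Insert 2 (step 4): P = [2, 7] / [4] / [6];  Q = [1, 2] / [3] / [4]
  Insert 5 (step 5): P = [2, 5] / [4, 7] / [6];  Q = [1, 2] / [3, 5] / [4]
  Insert 1 (step 6): P = [1, 5] / [2, 7] / [4] / [6];  Q = [1, 2] / [3, 5] / [4] / [6]
  Insert 3 (step 7): P = [1, 3] / [2, 5] / [4, 7] / [6];  Q = [1, 2] / [3, 5] / [4, 7] / [6]
Final shape: (2, 2, 2, 1).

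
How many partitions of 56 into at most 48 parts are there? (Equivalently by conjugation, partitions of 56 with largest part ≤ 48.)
p(56, parts ≤ 48) = 526778

Use the recurrence p(n, m) = p(n, m−1) + p(n−m, m): either the largest part is < m (count p(n, m−1)) or the largest part is exactly m (remove one copy of m, count p(n−m, m)). With p(0, ·) = 1 this gives p(56, parts ≤ 48) = 526778. (By conjugating Young diagrams, this also counts partitions of 56 into at most 48 parts.)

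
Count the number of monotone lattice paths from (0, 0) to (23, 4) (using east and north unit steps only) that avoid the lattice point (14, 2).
Number of paths = 10950

Total paths from (0, 0) to (23, 4): C(27, 23) = 17550. Paths through (14, 2): (paths (0, 0) → (14, 2)) × (paths (14, 2) → (23, 4)) = C(16, 14) · C(11, 9) = 120 · 55 = 6600. Avoidance count = 17550 − 6600 = 10950.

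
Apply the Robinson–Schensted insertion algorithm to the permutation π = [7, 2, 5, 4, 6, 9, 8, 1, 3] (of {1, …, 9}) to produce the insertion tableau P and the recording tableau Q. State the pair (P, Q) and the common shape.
P = [1, 3, 6, 8] / [2, 4] / [5, 9] / [7];  Q = [1, 3, 5, 6] / [2, 7] / [4, 9] / [8];  common shape = (4, 2, 2, 1)

Row-insert the values π_1, π_2, … into P one at a time, bumping the leftmost entry strictly greater than the inserted value down to the next row. The recording tableau Q records, in position (i, j), the step at which that cell was added to P.
  Insert 7 (step 1): P = [7];  Q = [1]
  Insert 2 (step 2): P = [2] / [7];  Q = [1] / [2]
  Insert 5 (step 3): P = [2, 5] / [7];  Q = [1, 3] / [2]
  Insert 4 (step 4): P = [2, 4] / [5] / [7];  Q = [1, 3] / [2] / [4]
  Insert 6 (step 5): P = [2, 4, 6] / [5] / [7];  Q = [1, 3, 5] / [2] / [4]
  Insert 9 (step 6): P = [2, 4, 6, 9] / [5] / [7];  Q = [1, 3, 5, 6] / [2] / [4]
  Insert 8 (step 7): P = [2, 4, 6, 8] / [5, 9] / [7];  Q = [1, 3, 5, 6] / [2, 7] / [4]
  Insert 1 (step 8): P = [1, 4, 6, 8] / [2, 9] / [5] / [7];  Q = [1, 3, 5, 6] / [2, 7] / [4] / [8]
  Insert 3 (step 9): P = [1, 3, 6, 8] / [2, 4] / [5, 9] / [7];  Q = [1, 3, 5, 6] / [2, 7] / [4, 9] / [8]
Final shape: (4, 2, 2, 1).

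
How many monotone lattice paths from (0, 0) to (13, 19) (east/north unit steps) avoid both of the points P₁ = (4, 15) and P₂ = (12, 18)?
Number of paths = 172894890

Inclusion–exclusion. Total paths: C(32, 13) = 347373600. Through P₁: C(19, 4)·C(13, 9) = 2771340. Through P₂: C(30, 12)·C(2, 1) = 172986450. Since P₁ is strictly southwest of P₂, a monotone path through both must visit P₁ then P₂; paths through both = C(19, 4)·C(11, 8)·C(2, 1) = 1279080. Avoid both = 347373600 − 2771340 − 172986450 + 1279080 = 172894890.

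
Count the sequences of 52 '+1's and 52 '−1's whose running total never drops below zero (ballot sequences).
C_52 = 29869166945772625950142417512

These ballot sequences are counted by the Catalan number C_n = (1/(n + 1)) · C(2n, n). For n = 52: C_52 = (1/53) · C(104, 52) = 1583065848125949175357548128136/53 = 29869166945772625950142417512.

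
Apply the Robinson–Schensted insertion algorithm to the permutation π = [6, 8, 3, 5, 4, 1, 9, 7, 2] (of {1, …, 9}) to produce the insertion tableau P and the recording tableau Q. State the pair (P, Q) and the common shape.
P = [1, 2, 7] / [3, 4, 9] / [5, 8] / [6];  Q = [1, 2, 7] / [3, 4, 8] / [5, 9] / [6];  common shape = (3, 3, 2, 1)

Row-insert the values π_1, π_2, … into P one at a time, bumping the leftmost entry strictly greater than the inserted value down to the next row. The recording tableau Q records, in position (i, j), the step at which that cell was added to P.
  Insert 6 (step 1): P = [6];  Q = [1]
  Insert 8 (step 2): P = [6, 8];  Q = [1, 2]
  Insert 3 (step 3): P = [3, 8] / [6];  Q = [1, 2] / [3]
  Insert 5 (step 4): P = [3, 5] / [6, 8];  Q = [1, 2] / [3, 4]
  Insert 4 (step 5): P = [3, 4] / [5, 8] / [6];  Q = [1, 2] / [3, 4] / [5]
  Insert 1 (step 6): P = [1, 4] / [3, 8] / [5] / [6];  Q = [1, 2] / [3, 4] / [5] / [6]
  Insert 9 (step 7): P = [1, 4, 9] / [3, 8] / [5] / [6];  Q = [1, 2, 7] / [3, 4] / [5] / [6]
  Insert 7 (step 8): P = [1, 4, 7] / [3, 8, 9] / [5] / [6];  Q = [1, 2, 7] / [3, 4, 8] / [5] / [6]
  Insert 2 (step 9): P = [1, 2, 7] / [3, 4, 9] / [5, 8] / [6];  Q = [1, 2, 7] / [3, 4, 8] / [5, 9] / [6]
Final shape: (3, 3, 2, 1).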